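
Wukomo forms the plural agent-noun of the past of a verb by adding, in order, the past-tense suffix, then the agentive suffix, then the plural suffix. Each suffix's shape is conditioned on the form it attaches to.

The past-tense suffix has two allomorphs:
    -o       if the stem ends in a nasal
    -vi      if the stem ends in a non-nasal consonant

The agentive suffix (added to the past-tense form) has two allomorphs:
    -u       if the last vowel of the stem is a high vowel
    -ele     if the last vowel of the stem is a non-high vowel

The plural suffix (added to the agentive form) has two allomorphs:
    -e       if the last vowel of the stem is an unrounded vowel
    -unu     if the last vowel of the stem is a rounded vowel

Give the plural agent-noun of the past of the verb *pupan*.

pupanoelee

*pupan* — final consonant /n/ (a nasal) → -o → *pupano*.
The past-tense form *pupano* — last vowel /o/ (a non-high vowel) → -ele → *pupanoele*.
The agentive form *pupanoele*: last vowel = /e/, an unrounded vowel → -e → *pupanoelee*.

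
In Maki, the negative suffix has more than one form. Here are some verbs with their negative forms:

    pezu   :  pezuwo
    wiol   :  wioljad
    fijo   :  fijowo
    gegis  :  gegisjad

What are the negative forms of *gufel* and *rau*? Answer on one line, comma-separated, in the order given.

gufeljad, rauwo

Looking at the final sound of each stem: -jad when the stem ends in a consonant (*wiol*, *gegis*); -wo when the stem ends in a vowel (*pezu*, *fijo*).
Since the final sound of *gufel* is /l/ (a consonant), it takes -jad, giving *gufeljad*.
The final sound of *rau* is /u/, which is a vowel, so the suffix is -wo, giving *rauwo*.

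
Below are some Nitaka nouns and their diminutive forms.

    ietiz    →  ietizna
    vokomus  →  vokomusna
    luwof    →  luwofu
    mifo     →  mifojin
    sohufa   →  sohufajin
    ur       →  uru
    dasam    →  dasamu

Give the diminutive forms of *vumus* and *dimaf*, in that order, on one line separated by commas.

The suffix is conditioned by the final sound: -na when the stem ends in a sibilant (*ietiz*, *vokomus*); -u when the stem ends in a non-sibilant consonant (*luwof*, *ur*, *dasam*); -jin when the stem ends in a vowel (*mifo*, *sohufa*).
The final sound of *vumus* is /s/, which is a sibilant, so the suffix is -na, giving *vumusna*.
*dimaf* — final sound /f/ (a non-sibilant consonant) → -u → *dimafu*.

vumusna, dimafu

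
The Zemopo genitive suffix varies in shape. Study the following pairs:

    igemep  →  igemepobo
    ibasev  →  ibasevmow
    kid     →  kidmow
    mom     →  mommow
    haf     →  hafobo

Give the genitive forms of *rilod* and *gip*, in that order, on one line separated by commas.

rilodmow, gipobo

The alternation tracks the final consonant of the stem — -obo when the stem ends in a voiceless consonant (*igemep*, *haf*); -mow when the stem ends in a voiced consonant (*ibasev*, *kid*, *mom*).
The final consonant of *rilod* is /d/, which is voiced, so the suffix is -mow, giving *rilodmow*.
Since the final consonant of *gip* is /p/ (voiceless), it takes -obo, giving *gipobo*.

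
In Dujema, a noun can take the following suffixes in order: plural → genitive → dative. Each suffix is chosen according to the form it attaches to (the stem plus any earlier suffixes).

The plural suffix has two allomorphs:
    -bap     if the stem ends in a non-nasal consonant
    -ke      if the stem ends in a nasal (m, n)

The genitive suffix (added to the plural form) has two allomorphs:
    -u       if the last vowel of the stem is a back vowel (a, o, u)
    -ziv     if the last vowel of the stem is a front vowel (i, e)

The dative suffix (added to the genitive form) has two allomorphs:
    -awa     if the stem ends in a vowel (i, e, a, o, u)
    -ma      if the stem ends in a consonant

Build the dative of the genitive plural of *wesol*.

The final consonant of *wesol* is /l/, which is non-nasal, so the plural suffix is -bap, giving *wesolbap*.
The last vowel of the plural form *wesolbap* is /a/, which is a back vowel, so the genitive suffix is -u, giving *wesolbapu*.
The genitive form *wesolbapu* — final sound /u/ (a vowel) → -awa → *wesolbapuawa*.

wesolbapuawa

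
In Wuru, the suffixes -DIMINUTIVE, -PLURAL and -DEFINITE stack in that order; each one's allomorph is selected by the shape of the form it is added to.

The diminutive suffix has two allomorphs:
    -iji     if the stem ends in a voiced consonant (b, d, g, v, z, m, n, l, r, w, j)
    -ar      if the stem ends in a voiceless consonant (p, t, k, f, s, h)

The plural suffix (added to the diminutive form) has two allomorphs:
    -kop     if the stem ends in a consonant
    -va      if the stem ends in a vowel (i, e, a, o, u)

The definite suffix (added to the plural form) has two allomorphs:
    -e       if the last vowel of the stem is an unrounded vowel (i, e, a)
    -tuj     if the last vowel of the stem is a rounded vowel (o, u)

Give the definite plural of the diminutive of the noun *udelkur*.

Since the final consonant of *udelkur* is /r/ (voiced), it takes -iji, giving *udelkuriji*.
The diminutive form *udelkuriji*: final sound = /i/, a vowel → -va → *udelkurijiva*.
Since the last vowel of the plural form *udelkurijiva* is /a/ (an unrounded vowel), it takes -e, giving *udelkurijivae*.

udelkurijivae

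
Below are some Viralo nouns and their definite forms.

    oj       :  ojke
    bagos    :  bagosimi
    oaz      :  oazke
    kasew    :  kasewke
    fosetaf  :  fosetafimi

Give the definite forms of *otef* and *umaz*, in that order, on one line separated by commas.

otefimi, umazke

The alternation tracks the final consonant of the stem — -imi when the stem ends in a voiceless consonant (*bagos*, *fosetaf*); -ke when the stem ends in a voiced consonant (*oj*, *oaz*, *kasew*).
Since the final consonant of *otef* is /f/ (voiceless), it takes -imi, giving *otefimi*.
The final consonant of *umaz* is /z/, which is voiced, so the suffix is -ke, giving *umazke*.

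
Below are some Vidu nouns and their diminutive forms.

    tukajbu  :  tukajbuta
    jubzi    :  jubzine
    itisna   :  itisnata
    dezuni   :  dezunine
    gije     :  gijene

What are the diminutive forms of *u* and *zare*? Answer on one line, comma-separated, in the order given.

The alternation tracks the last vowel of the stem — -ne when the last vowel of the stem is a front vowel (*jubzi*, *dezuni*, *gije*); -ta when the last vowel of the stem is a back vowel (*tukajbu*, *itisna*).
*u* — last vowel /u/ (a back vowel) → -ta → *uta*.
*zare* — last vowel /e/ (a front vowel) → -ne → *zarene*.

uta, zarene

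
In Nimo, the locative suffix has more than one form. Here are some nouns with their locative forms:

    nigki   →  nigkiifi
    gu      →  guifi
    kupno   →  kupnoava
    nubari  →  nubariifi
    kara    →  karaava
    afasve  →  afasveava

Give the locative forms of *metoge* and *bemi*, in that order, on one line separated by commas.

metogeava, bemiifi

Looking at the last vowel of each stem: -ifi when the last vowel of the stem is a high vowel (*nigki*, *gu*, *nubari*); -ava when the last vowel of the stem is a non-high vowel (*kupno*, *kara*, *afasve*).
*metoge*: last vowel = /e/, a non-high vowel → -ava → *metogeava*.
Since the last vowel of *bemi* is /i/ (a high vowel), it takes -ifi, giving *bemiifi*.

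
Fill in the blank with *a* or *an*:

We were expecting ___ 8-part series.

an

The indefinite article is chosen by the initial *sound* of the following word, not its spelling.
The number *8* is spoken "eight", beginning with /eɪt/ — a vowel sound.
So the article is *an*: We were expecting an 8-part series.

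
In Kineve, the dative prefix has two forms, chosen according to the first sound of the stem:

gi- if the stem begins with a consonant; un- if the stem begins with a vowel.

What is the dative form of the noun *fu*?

gifu

*fu*: first sound = /f/, a consonant → gi- → *gifu*.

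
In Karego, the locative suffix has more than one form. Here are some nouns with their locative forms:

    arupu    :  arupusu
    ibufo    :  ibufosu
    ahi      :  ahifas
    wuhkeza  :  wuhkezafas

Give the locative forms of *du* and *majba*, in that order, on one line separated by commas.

dusu, majbafas

The pattern is rounding harmony: -su when the last vowel of the stem is a rounded vowel (*arupu*, *ibufo*); -fas when the last vowel of the stem is an unrounded vowel (*ahi*, *wuhkeza*).
*du*: last vowel = /u/, a rounded vowel → -su → *dusu*.
The last vowel of *majba* is /a/, which is an unrounded vowel, so the suffix is -fas, giving *majbafas*.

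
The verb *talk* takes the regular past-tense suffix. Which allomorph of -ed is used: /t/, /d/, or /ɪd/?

/t/

The stem *talk* ends in a voiceless consonant other than /t/.
The -ed suffix is realized as /ɪd/ after /t, d/; as /t/ after other voiceless consonants; and as /d/ after other voiced sounds.
So -ed on *talk* is pronounced /t/.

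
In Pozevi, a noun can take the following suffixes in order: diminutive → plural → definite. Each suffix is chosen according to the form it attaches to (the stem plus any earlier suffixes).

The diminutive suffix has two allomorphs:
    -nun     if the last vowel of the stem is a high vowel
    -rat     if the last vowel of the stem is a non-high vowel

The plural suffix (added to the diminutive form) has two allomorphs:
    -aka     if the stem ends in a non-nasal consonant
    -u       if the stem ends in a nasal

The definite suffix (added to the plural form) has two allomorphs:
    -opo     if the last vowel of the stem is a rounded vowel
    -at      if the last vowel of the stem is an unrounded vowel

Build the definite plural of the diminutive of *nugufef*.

*nugufef*: last vowel = /e/, a non-high vowel → -rat → *nugufefrat*.
The diminutive form *nugufefrat* — final consonant /t/ (non-nasal) → -aka → *nugufefrataka*.
The plural form *nugufefrataka* — last vowel /a/ (an unrounded vowel) → -at → *nugufefratakaat*.

nugufefratakaat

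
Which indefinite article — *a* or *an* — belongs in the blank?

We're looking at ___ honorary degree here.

an

The indefinite article is chosen by the initial *sound* of the following word, not its spelling.
*honorary* begins with the sound /ɒ/ (silent h) — a vowel sound.
So the article is *an*: We're looking at an honorary degree here.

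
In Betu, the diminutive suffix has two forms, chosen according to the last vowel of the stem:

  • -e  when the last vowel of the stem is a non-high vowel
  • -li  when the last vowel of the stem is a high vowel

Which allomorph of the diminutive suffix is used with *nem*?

-e

Since the last vowel of *nem* is /e/ (a non-high vowel), it takes -e.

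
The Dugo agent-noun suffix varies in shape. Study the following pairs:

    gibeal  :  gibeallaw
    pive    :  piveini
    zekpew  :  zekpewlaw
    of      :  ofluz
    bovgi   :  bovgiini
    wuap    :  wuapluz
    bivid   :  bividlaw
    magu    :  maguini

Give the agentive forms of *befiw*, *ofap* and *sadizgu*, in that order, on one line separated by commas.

Looking at the final sound of each stem: -luz when the stem ends in a voiceless consonant (*of*, *wuap*); -law when the stem ends in a voiced consonant (*gibeal*, *zekpew*, *bivid*); -ini when the stem ends in a vowel (*pive*, *bovgi*, *magu*).
The final sound of *befiw* is /w/, which is a voiced consonant, so the suffix is -law, giving *befiwlaw*.
Since the final sound of *ofap* is /p/ (a voiceless consonant), it takes -luz, giving *ofapluz*.
The final sound of *sadizgu* is /u/, which is a vowel, so the suffix is -ini, giving *sadizguini*.

befiwlaw, ofapluz, sadizguini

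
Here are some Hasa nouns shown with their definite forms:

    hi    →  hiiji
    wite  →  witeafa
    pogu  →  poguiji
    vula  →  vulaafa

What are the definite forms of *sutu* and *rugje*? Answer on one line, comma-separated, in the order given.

The pattern is height harmony: -iji when the last vowel of the stem is a high vowel (*hi*, *pogu*); -afa when the last vowel of the stem is a non-high vowel (*wite*, *vula*).
The last vowel of *sutu* is /u/, which is a high vowel, so the suffix is -iji, giving *sutuiji*.
The last vowel of *rugje* is /e/, which is a non-high vowel, so the suffix is -afa, giving *rugjeafa*.

sutuiji, rugjeafa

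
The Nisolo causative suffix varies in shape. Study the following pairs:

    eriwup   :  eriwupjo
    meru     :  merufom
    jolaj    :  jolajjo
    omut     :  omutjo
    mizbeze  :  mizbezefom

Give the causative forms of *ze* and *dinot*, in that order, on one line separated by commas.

zefom, dinotjo

The pattern is consonant vs. vowel: -jo when the stem ends in a consonant (*eriwup*, *jolaj*, *omut*); -fom when the stem ends in a vowel (*meru*, *mizbeze*).
The final sound of *ze* is /e/, which is a vowel, so the suffix is -fom, giving *zefom*.
The final sound of *dinot* is /t/, which is a consonant, so the suffix is -jo, giving *dinotjo*.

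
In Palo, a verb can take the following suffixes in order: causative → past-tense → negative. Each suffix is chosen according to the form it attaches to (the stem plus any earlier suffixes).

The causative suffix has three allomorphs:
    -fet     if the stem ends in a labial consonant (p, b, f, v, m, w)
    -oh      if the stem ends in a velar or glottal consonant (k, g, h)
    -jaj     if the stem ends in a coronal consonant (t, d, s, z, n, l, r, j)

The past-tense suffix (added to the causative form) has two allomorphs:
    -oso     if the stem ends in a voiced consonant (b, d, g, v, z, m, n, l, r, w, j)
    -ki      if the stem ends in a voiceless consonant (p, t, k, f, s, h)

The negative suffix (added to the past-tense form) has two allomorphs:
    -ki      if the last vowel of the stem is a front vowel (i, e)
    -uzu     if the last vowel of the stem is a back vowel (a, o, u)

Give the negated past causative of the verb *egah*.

Since the final consonant of *egah* is /h/ (velar/glottal), it takes -oh, giving *egahoh*.
Since the final consonant of the causative form *egahoh* is /h/ (voiceless), it takes -ki, giving *egahohki*.
The last vowel of the past-tense form *egahohki* is /i/, which is a front vowel, so the negative suffix is -ki, giving *egahohkiki*.

egahohkiki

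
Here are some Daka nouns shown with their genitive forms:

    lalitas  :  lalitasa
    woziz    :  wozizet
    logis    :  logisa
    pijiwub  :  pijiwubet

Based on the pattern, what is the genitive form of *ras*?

rasa

Looking at the final consonant of each stem: -a when the stem ends in a voiceless consonant (*lalitas*, *logis*); -et when the stem ends in a voiced consonant (*woziz*, *pijiwub*).
*ras* — final consonant /s/ (voiceless) → -a → *rasa*.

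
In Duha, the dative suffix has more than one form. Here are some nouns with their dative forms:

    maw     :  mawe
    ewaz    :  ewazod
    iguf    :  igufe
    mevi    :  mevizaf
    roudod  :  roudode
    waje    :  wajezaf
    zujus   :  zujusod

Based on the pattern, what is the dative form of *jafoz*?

The suffix is conditioned by the final sound: -od when the stem ends in a sibilant (*ewaz*, *zujus*); -e when the stem ends in a non-sibilant consonant (*maw*, *iguf*, *roudod*); -zaf when the stem ends in a vowel (*mevi*, *waje*).
Since the final sound of *jafoz* is /z/ (a sibilant), it takes -od, giving *jafozod*.

jafozod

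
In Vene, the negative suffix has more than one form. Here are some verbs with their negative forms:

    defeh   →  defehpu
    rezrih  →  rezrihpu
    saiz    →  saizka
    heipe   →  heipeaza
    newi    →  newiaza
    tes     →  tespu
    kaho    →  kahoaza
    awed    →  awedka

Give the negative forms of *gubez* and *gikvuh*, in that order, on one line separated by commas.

Looking at the final sound of each stem: -pu when the stem ends in a voiceless consonant (*defeh*, *rezrih*, *tes*); -ka when the stem ends in a voiced consonant (*saiz*, *awed*); -aza when the stem ends in a vowel (*heipe*, *newi*, *kaho*).
Since the final sound of *gubez* is /z/ (a voiced consonant), it takes -ka, giving *gubezka*.
*gikvuh*: final sound = /h/, a voiceless consonant → -pu → *gikvuhpu*.

gubezka, gikvuhpu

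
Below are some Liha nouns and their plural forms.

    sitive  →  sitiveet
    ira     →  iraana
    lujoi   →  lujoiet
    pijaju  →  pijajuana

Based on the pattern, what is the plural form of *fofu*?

The alternation tracks the last vowel of the stem — -et when the last vowel of the stem is a front vowel (*sitive*, *lujoi*); -ana when the last vowel of the stem is a back vowel (*ira*, *pijaju*).
Since the last vowel of *fofu* is /u/ (a back vowel), it takes -ana, giving *fofuana*.

fofuana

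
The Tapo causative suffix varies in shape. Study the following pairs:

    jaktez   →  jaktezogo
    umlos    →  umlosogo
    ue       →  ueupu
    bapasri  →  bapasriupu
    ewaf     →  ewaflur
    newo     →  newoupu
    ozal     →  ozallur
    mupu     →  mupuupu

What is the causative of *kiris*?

kirisogo

The suffix is conditioned by the final sound: -ogo when the stem ends in a sibilant (*jaktez*, *umlos*); -lur when the stem ends in a non-sibilant consonant (*ewaf*, *ozal*); -upu when the stem ends in a vowel (*ue*, *bapasri*, *newo*, *mupu*).
Since the final sound of *kiris* is /s/ (a sibilant), it takes -ogo, giving *kirisogo*.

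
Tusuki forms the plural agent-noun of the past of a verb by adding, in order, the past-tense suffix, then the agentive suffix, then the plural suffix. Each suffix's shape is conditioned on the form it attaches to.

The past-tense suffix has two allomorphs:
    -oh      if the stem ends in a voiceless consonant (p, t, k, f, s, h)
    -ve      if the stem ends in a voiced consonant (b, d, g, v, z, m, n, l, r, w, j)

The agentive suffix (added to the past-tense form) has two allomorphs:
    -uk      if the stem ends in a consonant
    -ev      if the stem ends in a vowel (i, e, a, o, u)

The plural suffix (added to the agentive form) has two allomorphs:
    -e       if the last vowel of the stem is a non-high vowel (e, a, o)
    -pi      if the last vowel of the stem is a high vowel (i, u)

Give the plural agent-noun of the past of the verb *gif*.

gifohukpi

*gif*: final consonant = /f/, voiceless → -oh → *gifoh*.
The final sound of the past-tense form *gifoh* is /h/, which is a consonant, so the agentive suffix is -uk, giving *gifohuk*.
The agentive form *gifohuk* — last vowel /u/ (a high vowel) → -pi → *gifohukpi*.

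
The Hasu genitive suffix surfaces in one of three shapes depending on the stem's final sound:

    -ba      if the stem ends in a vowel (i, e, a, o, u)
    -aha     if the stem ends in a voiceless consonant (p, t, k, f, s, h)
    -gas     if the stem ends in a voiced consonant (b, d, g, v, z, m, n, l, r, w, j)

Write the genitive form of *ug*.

*ug*: final sound = /g/, a voiced consonant → -gas → *uggas*.

uggas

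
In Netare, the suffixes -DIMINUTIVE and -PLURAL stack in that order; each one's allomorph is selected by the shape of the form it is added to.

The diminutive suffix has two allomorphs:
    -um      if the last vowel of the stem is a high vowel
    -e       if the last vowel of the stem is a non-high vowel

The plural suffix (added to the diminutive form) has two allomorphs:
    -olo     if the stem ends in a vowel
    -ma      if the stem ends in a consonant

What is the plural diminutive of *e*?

eeolo

Since the last vowel of *e* is /e/ (a non-high vowel), it takes -e, giving *ee*.
The final sound of the diminutive form *ee* is /e/, which is a vowel, so the plural suffix is -olo, giving *eeolo*.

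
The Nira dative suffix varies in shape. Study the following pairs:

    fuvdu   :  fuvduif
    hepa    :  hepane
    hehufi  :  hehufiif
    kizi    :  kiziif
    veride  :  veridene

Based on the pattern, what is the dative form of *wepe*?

The alternation tracks the last vowel of the stem — -if when the last vowel of the stem is a high vowel (*fuvdu*, *hehufi*, *kizi*); -ne when the last vowel of the stem is a non-high vowel (*hepa*, *veride*).
The last vowel of *wepe* is /e/, which is a non-high vowel, so the suffix is -ne, giving *wepene*.

wepene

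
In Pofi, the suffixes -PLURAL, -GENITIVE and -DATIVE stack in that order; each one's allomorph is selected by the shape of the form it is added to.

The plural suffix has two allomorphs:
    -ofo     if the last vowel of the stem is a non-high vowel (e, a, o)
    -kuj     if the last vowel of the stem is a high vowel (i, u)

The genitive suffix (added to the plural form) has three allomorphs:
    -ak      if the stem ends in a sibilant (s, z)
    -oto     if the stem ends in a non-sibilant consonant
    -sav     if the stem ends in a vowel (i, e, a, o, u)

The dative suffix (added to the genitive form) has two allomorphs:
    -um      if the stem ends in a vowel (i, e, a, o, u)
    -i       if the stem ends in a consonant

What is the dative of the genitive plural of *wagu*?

The last vowel of *wagu* is /u/, which is a high vowel, so the plural suffix is -kuj, giving *wagukuj*.
The plural form *wagukuj*: final sound = /j/, a non-sibilant consonant → -oto → *wagukujoto*.
Since the final sound of the genitive form *wagukujoto* is /o/ (a vowel), it takes -um, giving *wagukujotoum*.

wagukujotoum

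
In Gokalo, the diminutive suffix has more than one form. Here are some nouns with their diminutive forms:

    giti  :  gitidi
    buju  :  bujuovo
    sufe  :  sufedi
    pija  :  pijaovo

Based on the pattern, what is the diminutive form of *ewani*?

The pattern is front/back vowel harmony: -di when the last vowel of the stem is a front vowel (*giti*, *sufe*); -ovo when the last vowel of the stem is a back vowel (*buju*, *pija*).
*ewani* — last vowel /i/ (a front vowel) → -di → *ewanidi*.

ewanidi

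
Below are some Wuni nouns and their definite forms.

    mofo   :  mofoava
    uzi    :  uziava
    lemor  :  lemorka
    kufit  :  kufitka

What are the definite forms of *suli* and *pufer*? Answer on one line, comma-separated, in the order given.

The alternation tracks the final sound of the stem — -ka when the stem ends in a consonant (*lemor*, *kufit*); -ava when the stem ends in a vowel (*mofo*, *uzi*).
*suli*: final sound = /i/, a vowel → -ava → *suliava*.
The final sound of *pufer* is /r/, which is a consonant, so the suffix is -ka, giving *puferka*.

suliava, puferka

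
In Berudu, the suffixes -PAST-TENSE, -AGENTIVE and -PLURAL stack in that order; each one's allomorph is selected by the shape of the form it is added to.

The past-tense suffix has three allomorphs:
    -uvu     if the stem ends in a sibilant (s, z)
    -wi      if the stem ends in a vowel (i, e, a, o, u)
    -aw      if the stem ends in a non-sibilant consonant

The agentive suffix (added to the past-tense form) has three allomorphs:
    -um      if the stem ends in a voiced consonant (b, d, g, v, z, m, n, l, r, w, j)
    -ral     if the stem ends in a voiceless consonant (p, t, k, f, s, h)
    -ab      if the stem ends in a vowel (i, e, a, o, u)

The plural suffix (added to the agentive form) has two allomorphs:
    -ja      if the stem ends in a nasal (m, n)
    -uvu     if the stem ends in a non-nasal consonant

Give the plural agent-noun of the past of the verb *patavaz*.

patavazuvuabuvu

Since the final sound of *patavaz* is /z/ (a sibilant), it takes -uvu, giving *patavazuvu*.
The final sound of the past-tense form *patavazuvu* is /u/, which is a vowel, so the agentive suffix is -ab, giving *patavazuvuab*.
The agentive form *patavazuvuab* — final consonant /b/ (non-nasal) → -uvu → *patavazuvuabuvu*.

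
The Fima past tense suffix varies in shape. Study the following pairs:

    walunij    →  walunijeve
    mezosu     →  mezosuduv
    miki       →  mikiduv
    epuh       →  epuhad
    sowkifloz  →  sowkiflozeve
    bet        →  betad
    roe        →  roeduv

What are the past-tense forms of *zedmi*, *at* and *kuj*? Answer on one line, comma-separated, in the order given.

zedmiduv, atad, kujeve

The suffix is conditioned by the final sound: -ad when the stem ends in a voiceless consonant (*epuh*, *bet*); -eve when the stem ends in a voiced consonant (*walunij*, *sowkifloz*); -duv when the stem ends in a vowel (*mezosu*, *miki*, *roe*).
Since the final sound of *zedmi* is /i/ (a vowel), it takes -duv, giving *zedmiduv*.
*at*: final sound = /t/, a voiceless consonant → -ad → *atad*.
The final sound of *kuj* is /j/, which is a voiced consonant, so the suffix is -eve, giving *kujeve*.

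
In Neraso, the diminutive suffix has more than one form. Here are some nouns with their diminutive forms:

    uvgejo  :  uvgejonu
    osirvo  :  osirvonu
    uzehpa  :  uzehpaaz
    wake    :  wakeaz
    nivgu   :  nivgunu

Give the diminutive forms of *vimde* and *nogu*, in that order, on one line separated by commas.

vimdeaz, nogunu

The alternation tracks the last vowel of the stem — -nu when the last vowel of the stem is a rounded vowel (*uvgejo*, *osirvo*, *nivgu*); -az when the last vowel of the stem is an unrounded vowel (*uzehpa*, *wake*).
The last vowel of *vimde* is /e/, which is an unrounded vowel, so the suffix is -az, giving *vimdeaz*.
*nogu* — last vowel /u/ (a rounded vowel) → -nu → *nogunu*.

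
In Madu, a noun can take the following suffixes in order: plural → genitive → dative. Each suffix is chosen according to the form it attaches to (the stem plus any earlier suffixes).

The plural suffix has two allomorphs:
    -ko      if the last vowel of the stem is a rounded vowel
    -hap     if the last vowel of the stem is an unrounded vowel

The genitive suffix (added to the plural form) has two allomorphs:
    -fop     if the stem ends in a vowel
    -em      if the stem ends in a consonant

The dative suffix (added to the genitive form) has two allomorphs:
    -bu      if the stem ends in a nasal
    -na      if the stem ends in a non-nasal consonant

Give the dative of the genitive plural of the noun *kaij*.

kaijhapembu

The last vowel of *kaij* is /i/, which is an unrounded vowel, so the plural suffix is -hap, giving *kaijhap*.
Since the final sound of the plural form *kaijhap* is /p/ (a consonant), it takes -em, giving *kaijhapem*.
The genitive form *kaijhapem*: final consonant = /m/, a nasal → -bu → *kaijhapembu*.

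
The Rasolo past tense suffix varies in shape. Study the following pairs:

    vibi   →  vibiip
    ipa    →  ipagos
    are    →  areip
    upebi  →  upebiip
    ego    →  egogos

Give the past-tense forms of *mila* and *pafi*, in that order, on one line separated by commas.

milagos, pafiip

The pattern is front/back vowel harmony: -ip when the last vowel of the stem is a front vowel (*vibi*, *are*, *upebi*); -gos when the last vowel of the stem is a back vowel (*ipa*, *ego*).
Since the last vowel of *mila* is /a/ (a back vowel), it takes -gos, giving *milagos*.
*pafi*: last vowel = /i/, a front vowel → -ip → *pafiip*.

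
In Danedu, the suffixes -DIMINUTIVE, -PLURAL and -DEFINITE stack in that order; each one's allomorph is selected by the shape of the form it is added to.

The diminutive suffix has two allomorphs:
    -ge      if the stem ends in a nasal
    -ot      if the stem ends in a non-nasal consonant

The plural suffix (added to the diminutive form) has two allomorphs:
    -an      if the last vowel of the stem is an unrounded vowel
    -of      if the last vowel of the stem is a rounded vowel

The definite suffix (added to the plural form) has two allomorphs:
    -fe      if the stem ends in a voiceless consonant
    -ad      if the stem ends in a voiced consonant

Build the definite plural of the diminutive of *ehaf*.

ehafotoffe

*ehaf* — final consonant /f/ (non-nasal) → -ot → *ehafot*.
The diminutive form *ehafot*: last vowel = /o/, a rounded vowel → -of → *ehafotof*.
The plural form *ehafotof* — final consonant /f/ (voiceless) → -fe → *ehafotoffe*.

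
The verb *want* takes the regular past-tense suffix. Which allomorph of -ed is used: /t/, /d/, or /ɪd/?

/ɪd/

The stem *want* ends in /t/ or /d/.
The -ed suffix is realized as /ɪd/ after /t, d/; as /t/ after other voiceless consonants; and as /d/ after other voiced sounds.
So -ed on *want* is pronounced /ɪd/.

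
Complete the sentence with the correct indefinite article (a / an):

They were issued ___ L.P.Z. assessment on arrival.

an

The indefinite article is chosen by the initial *sound* of the following word, not its spelling.
The initialism *L.P.Z.* is read letter by letter; the first letter, L, is pronounced /ɛl/, which begins with a vowel sound.
So the article is *an*: They were issued an L.P.Z. assessment on arrival.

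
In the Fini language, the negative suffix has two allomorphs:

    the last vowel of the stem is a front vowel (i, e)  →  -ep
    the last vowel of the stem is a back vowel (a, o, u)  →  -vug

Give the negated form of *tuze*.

The last vowel of *tuze* is /e/, which is a front vowel, so the suffix is -ep, giving *tuzeep*.

tuzeep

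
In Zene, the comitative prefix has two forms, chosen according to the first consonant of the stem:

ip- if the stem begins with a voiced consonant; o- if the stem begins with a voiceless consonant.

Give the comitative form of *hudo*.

ohudo

Since the first consonant of *hudo* is /h/ (voiceless), it takes o-, giving *ohudo*.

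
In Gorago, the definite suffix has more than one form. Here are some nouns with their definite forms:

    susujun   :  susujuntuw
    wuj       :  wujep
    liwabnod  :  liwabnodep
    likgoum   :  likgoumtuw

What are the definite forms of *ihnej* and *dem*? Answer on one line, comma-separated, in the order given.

The alternation tracks the final consonant of the stem — -tuw when the stem ends in a nasal (*susujun*, *likgoum*); -ep when the stem ends in a non-nasal consonant (*wuj*, *liwabnod*).
Since the final consonant of *ihnej* is /j/ (non-nasal), it takes -ep, giving *ihnejep*.
The final consonant of *dem* is /m/, which is a nasal, so the suffix is -tuw, giving *demtuw*.

ihnejep, demtuw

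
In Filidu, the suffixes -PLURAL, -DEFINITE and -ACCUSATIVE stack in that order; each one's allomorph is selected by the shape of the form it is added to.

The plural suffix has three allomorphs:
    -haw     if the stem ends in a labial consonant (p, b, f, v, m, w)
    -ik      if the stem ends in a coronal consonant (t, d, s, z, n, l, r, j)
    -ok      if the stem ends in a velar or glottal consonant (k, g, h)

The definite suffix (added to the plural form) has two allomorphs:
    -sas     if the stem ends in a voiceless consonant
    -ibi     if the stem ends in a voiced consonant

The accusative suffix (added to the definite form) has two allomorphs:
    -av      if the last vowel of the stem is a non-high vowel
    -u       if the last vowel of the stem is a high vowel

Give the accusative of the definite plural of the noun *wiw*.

*wiw*: final consonant = /w/, labial → -haw → *wiwhaw*.
The final consonant of the plural form *wiwhaw* is /w/, which is voiced, so the definite suffix is -ibi, giving *wiwhawibi*.
The definite form *wiwhawibi* — last vowel /i/ (a high vowel) → -u → *wiwhawibiu*.

wiwhawibiu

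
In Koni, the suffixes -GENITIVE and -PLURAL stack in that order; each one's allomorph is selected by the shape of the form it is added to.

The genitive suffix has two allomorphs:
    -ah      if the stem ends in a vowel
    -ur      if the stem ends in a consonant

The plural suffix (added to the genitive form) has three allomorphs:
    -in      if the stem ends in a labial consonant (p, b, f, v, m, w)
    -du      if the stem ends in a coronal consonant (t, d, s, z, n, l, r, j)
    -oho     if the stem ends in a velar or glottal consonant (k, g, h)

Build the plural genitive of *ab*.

aburdu

The final sound of *ab* is /b/, which is a consonant, so the genitive suffix is -ur, giving *abur*.
The genitive form *abur*: final consonant = /r/, coronal → -du → *aburdu*.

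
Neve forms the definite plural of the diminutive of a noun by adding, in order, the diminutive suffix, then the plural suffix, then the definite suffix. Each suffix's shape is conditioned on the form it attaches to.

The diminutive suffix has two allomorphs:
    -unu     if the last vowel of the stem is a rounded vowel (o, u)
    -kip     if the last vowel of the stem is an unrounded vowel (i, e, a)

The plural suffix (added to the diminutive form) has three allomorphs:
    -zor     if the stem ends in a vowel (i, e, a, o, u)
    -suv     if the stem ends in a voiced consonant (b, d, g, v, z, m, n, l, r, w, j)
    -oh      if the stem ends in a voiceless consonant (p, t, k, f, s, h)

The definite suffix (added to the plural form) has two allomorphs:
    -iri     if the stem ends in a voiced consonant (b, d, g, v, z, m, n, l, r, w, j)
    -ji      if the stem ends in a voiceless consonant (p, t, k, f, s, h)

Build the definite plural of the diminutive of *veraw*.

Since the last vowel of *veraw* is /a/ (an unrounded vowel), it takes -kip, giving *verawkip*.
The diminutive form *verawkip* — final sound /p/ (a voiceless consonant) → -oh → *verawkipoh*.
The plural form *verawkipoh* — final consonant /h/ (voiceless) → -ji → *verawkipohji*.

verawkipohji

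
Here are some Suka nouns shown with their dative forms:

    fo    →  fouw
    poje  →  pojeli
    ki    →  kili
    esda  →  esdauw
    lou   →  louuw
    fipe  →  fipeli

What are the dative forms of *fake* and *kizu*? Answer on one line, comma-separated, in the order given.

fakeli, kizuuw

The alternation tracks the last vowel of the stem — -li when the last vowel of the stem is a front vowel (*poje*, *ki*, *fipe*); -uw when the last vowel of the stem is a back vowel (*fo*, *esda*, *lou*).
*fake*: last vowel = /e/, a front vowel → -li → *fakeli*.
*kizu* — last vowel /u/ (a back vowel) → -uw → *kizuuw*.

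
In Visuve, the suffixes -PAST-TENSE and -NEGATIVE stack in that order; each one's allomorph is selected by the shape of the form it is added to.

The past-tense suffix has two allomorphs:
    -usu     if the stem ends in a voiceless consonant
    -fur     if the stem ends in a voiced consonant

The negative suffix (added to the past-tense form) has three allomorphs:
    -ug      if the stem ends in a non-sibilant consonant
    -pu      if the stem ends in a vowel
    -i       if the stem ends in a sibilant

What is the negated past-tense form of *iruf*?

*iruf* — final consonant /f/ (voiceless) → -usu → *irufusu*.
The past-tense form *irufusu* — final sound /u/ (a vowel) → -pu → *irufusupu*.

irufusupu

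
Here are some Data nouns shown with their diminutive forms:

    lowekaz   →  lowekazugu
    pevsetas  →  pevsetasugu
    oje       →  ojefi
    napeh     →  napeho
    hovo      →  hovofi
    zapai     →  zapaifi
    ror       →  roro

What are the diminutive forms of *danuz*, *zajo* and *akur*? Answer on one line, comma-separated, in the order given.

The suffix is conditioned by the final sound: -ugu when the stem ends in a sibilant (*lowekaz*, *pevsetas*); -o when the stem ends in a non-sibilant consonant (*napeh*, *ror*); -fi when the stem ends in a vowel (*oje*, *hovo*, *zapai*).
Since the final sound of *danuz* is /z/ (a sibilant), it takes -ugu, giving *danuzugu*.
*zajo*: final sound = /o/, a vowel → -fi → *zajofi*.
*akur* — final sound /r/ (a non-sibilant consonant) → -o → *akuro*.

danuzugu, zajofi, akuro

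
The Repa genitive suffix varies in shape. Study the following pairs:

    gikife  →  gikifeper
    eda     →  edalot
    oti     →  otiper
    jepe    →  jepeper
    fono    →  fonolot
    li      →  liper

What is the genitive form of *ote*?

The suffix is conditioned by the last vowel: -per when the last vowel of the stem is a front vowel (*gikife*, *oti*, *jepe*, *li*); -lot when the last vowel of the stem is a back vowel (*eda*, *fono*).
*ote*: last vowel = /e/, a front vowel → -per → *oteper*.

oteper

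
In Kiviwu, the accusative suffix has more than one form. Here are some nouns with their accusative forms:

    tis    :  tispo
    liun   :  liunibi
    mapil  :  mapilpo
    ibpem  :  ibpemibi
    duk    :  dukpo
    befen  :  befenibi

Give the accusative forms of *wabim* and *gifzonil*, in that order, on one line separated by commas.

The suffix is conditioned by the final consonant: -ibi when the stem ends in a nasal (*liun*, *ibpem*, *befen*); -po when the stem ends in a non-nasal consonant (*tis*, *mapil*, *duk*).
The final consonant of *wabim* is /m/, which is a nasal, so the suffix is -ibi, giving *wabimibi*.
The final consonant of *gifzonil* is /l/, which is non-nasal, so the suffix is -po, giving *gifzonilpo*.

wabimibi, gifzonilpo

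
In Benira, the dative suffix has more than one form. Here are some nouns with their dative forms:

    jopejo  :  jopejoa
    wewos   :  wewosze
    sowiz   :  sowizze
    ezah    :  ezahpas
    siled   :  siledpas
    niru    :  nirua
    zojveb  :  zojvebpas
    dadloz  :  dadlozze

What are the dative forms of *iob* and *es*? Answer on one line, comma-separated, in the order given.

iobpas, esze

Looking at the final sound of each stem: -ze when the stem ends in a sibilant (*wewos*, *sowiz*, *dadloz*); -pas when the stem ends in a non-sibilant consonant (*ezah*, *siled*, *zojveb*); -a when the stem ends in a vowel (*jopejo*, *niru*).
*iob*: final sound = /b/, a non-sibilant consonant → -pas → *iobpas*.
*es* — final sound /s/ (a sibilant) → -ze → *esze*.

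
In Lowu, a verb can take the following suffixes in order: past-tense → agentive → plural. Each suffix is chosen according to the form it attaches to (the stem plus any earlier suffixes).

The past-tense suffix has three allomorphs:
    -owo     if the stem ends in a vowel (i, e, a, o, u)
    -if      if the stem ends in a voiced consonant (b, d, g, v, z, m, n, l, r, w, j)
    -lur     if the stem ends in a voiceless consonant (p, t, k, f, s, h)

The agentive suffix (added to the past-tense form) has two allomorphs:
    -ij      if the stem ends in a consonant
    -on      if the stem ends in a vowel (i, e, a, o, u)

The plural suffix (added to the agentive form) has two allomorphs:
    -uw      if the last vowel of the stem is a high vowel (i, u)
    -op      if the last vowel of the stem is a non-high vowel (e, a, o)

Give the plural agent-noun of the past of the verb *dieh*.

diehlurijuw

Since the final sound of *dieh* is /h/ (a voiceless consonant), it takes -lur, giving *diehlur*.
The final sound of the past-tense form *diehlur* is /r/, which is a consonant, so the agentive suffix is -ij, giving *diehlurij*.
The agentive form *diehlurij* — last vowel /i/ (a high vowel) → -uw → *diehlurijuw*.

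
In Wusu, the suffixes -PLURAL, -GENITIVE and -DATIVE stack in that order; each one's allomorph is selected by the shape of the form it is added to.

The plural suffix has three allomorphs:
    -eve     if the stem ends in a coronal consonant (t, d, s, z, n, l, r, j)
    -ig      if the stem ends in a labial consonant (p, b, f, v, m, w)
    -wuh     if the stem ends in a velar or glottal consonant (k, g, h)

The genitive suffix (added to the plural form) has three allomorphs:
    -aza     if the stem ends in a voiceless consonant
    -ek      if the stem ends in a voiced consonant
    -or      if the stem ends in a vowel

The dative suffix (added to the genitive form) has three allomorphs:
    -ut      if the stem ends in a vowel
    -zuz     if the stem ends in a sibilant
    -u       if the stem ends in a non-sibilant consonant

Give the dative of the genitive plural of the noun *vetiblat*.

*vetiblat* — final consonant /t/ (coronal) → -eve → *vetiblateve*.
The plural form *vetiblateve* — final sound /e/ (a vowel) → -or → *vetiblateveor*.
The genitive form *vetiblateveor*: final sound = /r/, a non-sibilant consonant → -u → *vetiblateveoru*.

vetiblateveoru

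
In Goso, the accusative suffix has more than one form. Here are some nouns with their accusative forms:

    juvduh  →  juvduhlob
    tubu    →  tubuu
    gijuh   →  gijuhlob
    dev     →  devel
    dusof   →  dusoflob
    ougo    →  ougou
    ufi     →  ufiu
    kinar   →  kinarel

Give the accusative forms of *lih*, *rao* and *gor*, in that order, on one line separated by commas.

lihlob, raou, gorel

Looking at the final sound of each stem: -lob when the stem ends in a voiceless consonant (*juvduh*, *gijuh*, *dusof*); -el when the stem ends in a voiced consonant (*dev*, *kinar*); -u when the stem ends in a vowel (*tubu*, *ougo*, *ufi*).
The final sound of *lih* is /h/, which is a voiceless consonant, so the suffix is -lob, giving *lihlob*.
*rao*: final sound = /o/, a vowel → -u → *raou*.
*gor*: final sound = /r/, a voiced consonant → -el → *gorel*.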